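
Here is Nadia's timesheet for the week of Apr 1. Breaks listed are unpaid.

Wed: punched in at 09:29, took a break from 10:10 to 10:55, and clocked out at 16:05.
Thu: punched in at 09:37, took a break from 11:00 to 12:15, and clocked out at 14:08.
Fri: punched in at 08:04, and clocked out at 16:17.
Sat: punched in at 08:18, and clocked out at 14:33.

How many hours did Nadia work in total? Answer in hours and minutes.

23 h 35 min

Wed: 09:29–16:05 = 6 h 36 min; less 45 min break → 5 h 51 min
Thu: 09:37–14:08 = 4 h 31 min; less 75 min break → 3 h 16 min
Fri: 08:04–16:17 = 8 h 13 min
Sat: 08:18–14:33 = 6 h 15 min
Total: 5 h 51 min + 3 h 16 min + 8 h 13 min + 6 h 15 min = 23 h 35 min.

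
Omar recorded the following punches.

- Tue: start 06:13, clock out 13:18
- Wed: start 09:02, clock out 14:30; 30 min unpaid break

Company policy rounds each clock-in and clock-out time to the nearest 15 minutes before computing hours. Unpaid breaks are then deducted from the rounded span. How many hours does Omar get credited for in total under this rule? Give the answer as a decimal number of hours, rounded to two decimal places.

Tue: in 06:13→06:15, out 13:18→13:15; 7 h 0 min
Wed: in 09:02→09:00, out 14:30→14:30; 5 h 30 min − 30 min = 5 h 0 min
Total credited: 12 h 0 min.

12.00 hours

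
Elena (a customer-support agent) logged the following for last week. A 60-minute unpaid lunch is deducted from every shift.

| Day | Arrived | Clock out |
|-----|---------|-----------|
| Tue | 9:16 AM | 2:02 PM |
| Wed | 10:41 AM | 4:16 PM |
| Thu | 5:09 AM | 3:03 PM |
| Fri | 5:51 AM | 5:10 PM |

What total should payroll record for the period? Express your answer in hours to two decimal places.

Tue: 9:16 AM–2:02 PM = 4 h 46 min; less 60 min break → 3 h 46 min
Wed: 10:41 AM–4:16 PM = 5 h 35 min; less 60 min break → 4 h 35 min
Thu: 5:09 AM–3:03 PM = 9 h 54 min; less 60 min break → 8 h 54 min
Fri: 5:51 AM–5:10 PM = 11 h 19 min; less 60 min break → 10 h 19 min
Total: 3 h 46 min + 4 h 35 min + 8 h 54 min + 10 h 19 min = 27 h 34 min.

27.57 hours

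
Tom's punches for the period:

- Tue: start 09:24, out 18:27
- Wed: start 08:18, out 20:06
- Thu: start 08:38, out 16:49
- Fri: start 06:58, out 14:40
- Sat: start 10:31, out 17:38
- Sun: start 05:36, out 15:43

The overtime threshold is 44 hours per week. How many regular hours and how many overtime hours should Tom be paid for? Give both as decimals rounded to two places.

Tue: 09:24–18:27 = 9 h 3 min
Wed: 08:18–20:06 = 11 h 48 min
Thu: 08:38–16:49 = 8 h 11 min
Fri: 06:58–14:40 = 7 h 42 min
Sat: 10:31–17:38 = 7 h 7 min
Sun: 05:36–15:43 = 10 h 7 min
Total worked: 53 h 58 min = 53.97 h.
Threshold 44 h → overtime 9 h 58 min, regular 44 h 0 min.

Regular 44.00 hours, overtime 9.97 hours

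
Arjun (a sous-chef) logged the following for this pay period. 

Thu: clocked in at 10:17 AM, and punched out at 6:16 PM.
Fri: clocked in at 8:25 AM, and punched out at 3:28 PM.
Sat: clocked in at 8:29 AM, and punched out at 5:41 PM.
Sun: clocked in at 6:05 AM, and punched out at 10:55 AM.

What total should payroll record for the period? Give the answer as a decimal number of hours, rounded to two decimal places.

29.07 hours

Thu: 10:17 AM–6:16 PM = 7 h 59 min
Fri: 8:25 AM–3:28 PM = 7 h 3 min
Sat: 8:29 AM–5:41 PM = 9 h 12 min
Sun: 6:05 AM–10:55 AM = 4 h 50 min
Total: 7 h 59 min + 7 h 3 min + 9 h 12 min + 4 h 50 min = 29 h 4 min.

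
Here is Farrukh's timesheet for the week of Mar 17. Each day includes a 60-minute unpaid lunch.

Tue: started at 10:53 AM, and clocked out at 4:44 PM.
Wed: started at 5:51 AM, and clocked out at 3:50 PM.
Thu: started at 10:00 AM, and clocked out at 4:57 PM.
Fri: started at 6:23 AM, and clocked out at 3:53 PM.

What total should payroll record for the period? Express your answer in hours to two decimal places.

Tue: 10:53 AM–4:44 PM = 5 h 51 min; less 60 min break → 4 h 51 min
Wed: 5:51 AM–3:50 PM = 9 h 59 min; less 60 min break → 8 h 59 min
Thu: 10:00 AM–4:57 PM = 6 h 57 min; less 60 min break → 5 h 57 min
Fri: 6:23 AM–3:53 PM = 9 h 30 min; less 60 min break → 8 h 30 min
Total: 4 h 51 min + 8 h 59 min + 5 h 57 min + 8 h 30 min = 28 h 17 min.

28.28 hours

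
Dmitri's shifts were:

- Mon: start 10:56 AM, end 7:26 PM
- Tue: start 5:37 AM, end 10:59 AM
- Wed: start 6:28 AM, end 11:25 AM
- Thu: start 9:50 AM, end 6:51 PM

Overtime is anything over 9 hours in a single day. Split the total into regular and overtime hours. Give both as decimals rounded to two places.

Mon: 10:56 AM–7:26 PM = 8 h 30 min
Tue: 5:37 AM–10:59 AM = 5 h 22 min
Wed: 6:28 AM–11:25 AM = 4 h 57 min
Thu: 9:50 AM–6:51 PM = 9 h 1 min
Mon reg 8 h 30 min / OT 0 h 0 min; Tue reg 5 h 22 min / OT 0 h 0 min; Wed reg 4 h 57 min / OT 0 h 0 min; Thu reg 9 h 0 min / OT 0 h 1 min.
Totals: regular 27 h 49 min, overtime 0 h 1 min.

Regular 27.82 hours, overtime 0.02 hours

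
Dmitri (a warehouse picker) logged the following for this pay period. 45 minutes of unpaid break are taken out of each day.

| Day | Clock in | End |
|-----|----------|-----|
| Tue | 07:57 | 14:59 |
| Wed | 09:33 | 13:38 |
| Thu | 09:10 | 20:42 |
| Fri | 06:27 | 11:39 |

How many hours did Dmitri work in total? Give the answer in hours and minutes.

Tue: 07:57–14:59 = 7 h 2 min; less 45 min break → 6 h 17 min
Wed: 09:33–13:38 = 4 h 5 min; less 45 min break → 3 h 20 min
Thu: 09:10–20:42 = 11 h 32 min; less 45 min break → 10 h 47 min
Fri: 06:27–11:39 = 5 h 12 min; less 45 min break → 4 h 27 min
Total: 6 h 17 min + 3 h 20 min + 10 h 47 min + 4 h 27 min = 24 h 51 min.

24 h 51 min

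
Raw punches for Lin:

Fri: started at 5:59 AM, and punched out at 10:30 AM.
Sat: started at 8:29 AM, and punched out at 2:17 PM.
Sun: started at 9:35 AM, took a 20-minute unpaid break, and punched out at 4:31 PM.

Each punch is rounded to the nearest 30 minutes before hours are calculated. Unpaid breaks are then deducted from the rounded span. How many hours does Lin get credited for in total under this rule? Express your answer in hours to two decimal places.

Fri: in 5:59 AM→6:00 AM, out 10:30 AM→10:30 AM; 4 h 30 min
Sat: in 8:29 AM→8:30 AM, out 2:17 PM→2:30 PM; 6 h 0 min
Sun: in 9:35 AM→9:30 AM, out 4:31 PM→4:30 PM; 7 h 0 min − 20 min = 6 h 40 min
Total credited: 17 h 10 min.

17.17 hours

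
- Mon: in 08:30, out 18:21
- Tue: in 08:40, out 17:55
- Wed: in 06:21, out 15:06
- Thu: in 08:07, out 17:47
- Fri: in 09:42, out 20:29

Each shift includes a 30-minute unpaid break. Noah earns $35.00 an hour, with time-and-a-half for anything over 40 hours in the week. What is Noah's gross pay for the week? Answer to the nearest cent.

Mon: 08:30–18:21 = 9 h 51 min; less 30 min break → 9 h 21 min
Tue: 08:40–17:55 = 9 h 15 min; less 30 min break → 8 h 45 min
Wed: 06:21–15:06 = 8 h 45 min; less 30 min break → 8 h 15 min
Thu: 08:07–17:47 = 9 h 40 min; less 30 min break → 9 h 10 min
Fri: 09:42–20:29 = 10 h 47 min; less 30 min break → 10 h 17 min
Total worked: 45 h 48 min = 2748 min.
Regular 40 h 0 min = 2400 min at $35.00/h; overtime 5 h 48 min = 348 min at $52.50/h.
Pay = (2400 × $35.00 + 348 × $52.50) ÷ 60 = $1704.50.

$1704.50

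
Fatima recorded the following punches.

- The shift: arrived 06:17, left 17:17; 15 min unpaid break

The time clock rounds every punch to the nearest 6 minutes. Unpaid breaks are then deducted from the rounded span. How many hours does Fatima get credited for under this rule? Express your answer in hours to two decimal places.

10.75 hours

The shift: in 06:17→06:18, out 17:17→17:18; 11 h 0 min − 15 min = 10 h 45 min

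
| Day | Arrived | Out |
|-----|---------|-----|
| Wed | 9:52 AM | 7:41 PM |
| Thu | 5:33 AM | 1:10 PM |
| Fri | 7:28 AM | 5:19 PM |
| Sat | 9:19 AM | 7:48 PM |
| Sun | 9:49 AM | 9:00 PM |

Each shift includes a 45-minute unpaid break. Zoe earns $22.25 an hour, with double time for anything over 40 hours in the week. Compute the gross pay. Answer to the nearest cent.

Wed: 9:52 AM–7:41 PM = 9 h 49 min; less 45 min break → 9 h 4 min
Thu: 5:33 AM–1:10 PM = 7 h 37 min; less 45 min break → 6 h 52 min
Fri: 7:28 AM–5:19 PM = 9 h 51 min; less 45 min break → 9 h 6 min
Sat: 9:19 AM–7:48 PM = 10 h 29 min; less 45 min break → 9 h 44 min
Sun: 9:49 AM–9:00 PM = 11 h 11 min; less 45 min break → 10 h 26 min
Total worked: 45 h 12 min = 2712 min.
Regular 40 h 0 min = 2400 min at $22.25/h; overtime 5 h 12 min = 312 min at $44.50/h.
Pay = (2400 × $22.25 + 312 × $44.50) ÷ 60 = $1121.40.

$1121.40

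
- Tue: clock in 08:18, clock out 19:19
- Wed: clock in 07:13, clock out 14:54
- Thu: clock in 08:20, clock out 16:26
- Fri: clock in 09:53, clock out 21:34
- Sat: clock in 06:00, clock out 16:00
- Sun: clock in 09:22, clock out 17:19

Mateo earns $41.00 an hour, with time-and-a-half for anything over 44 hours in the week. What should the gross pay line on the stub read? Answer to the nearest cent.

Tue: 08:18–19:19 = 11 h 1 min
Wed: 07:13–14:54 = 7 h 41 min
Thu: 08:20–16:26 = 8 h 6 min
Fri: 09:53–21:34 = 11 h 41 min
Sat: 06:00–16:00 = 10 h 0 min
Sun: 09:22–17:19 = 7 h 57 min
Total worked: 56 h 26 min = 3386 min.
Regular 44 h 0 min = 2640 min at $41.00/h; overtime 12 h 26 min = 746 min at $61.50/h.
Pay = (2640 × $41.00 + 746 × $61.50) ÷ 60 = $2568.65.

$2568.65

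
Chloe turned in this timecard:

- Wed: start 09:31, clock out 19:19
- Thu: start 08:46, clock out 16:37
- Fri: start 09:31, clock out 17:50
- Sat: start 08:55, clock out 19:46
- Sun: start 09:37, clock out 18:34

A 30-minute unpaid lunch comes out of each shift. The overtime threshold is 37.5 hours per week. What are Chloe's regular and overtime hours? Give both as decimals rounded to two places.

Regular 37.50 hours, overtime 5.77 hours

Wed: 09:31–19:19 = 9 h 48 min; less 30 min break → 9 h 18 min
Thu: 08:46–16:37 = 7 h 51 min; less 30 min break → 7 h 21 min
Fri: 09:31–17:50 = 8 h 19 min; less 30 min break → 7 h 49 min
Sat: 08:55–19:46 = 10 h 51 min; less 30 min break → 10 h 21 min
Sun: 09:37–18:34 = 8 h 57 min; less 30 min break → 8 h 27 min
Total worked: 43 h 16 min = 43.27 h.
Threshold 37.5 h → overtime 5 h 46 min, regular 37 h 30 min.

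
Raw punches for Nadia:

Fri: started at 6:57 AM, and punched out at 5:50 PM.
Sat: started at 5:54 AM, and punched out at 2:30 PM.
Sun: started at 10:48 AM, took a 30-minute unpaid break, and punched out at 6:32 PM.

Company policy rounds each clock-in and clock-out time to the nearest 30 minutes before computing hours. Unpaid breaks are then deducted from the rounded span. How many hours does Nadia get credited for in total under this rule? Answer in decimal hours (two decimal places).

26.50 hours

Fri: in 6:57 AM→7:00 AM, out 5:50 PM→6:00 PM; 11 h 0 min
Sat: in 5:54 AM→6:00 AM, out 2:30 PM→2:30 PM; 8 h 30 min
Sun: in 10:48 AM→11:00 AM, out 6:32 PM→6:30 PM; 7 h 30 min − 30 min = 7 h 0 min
Total credited: 26 h 30 min.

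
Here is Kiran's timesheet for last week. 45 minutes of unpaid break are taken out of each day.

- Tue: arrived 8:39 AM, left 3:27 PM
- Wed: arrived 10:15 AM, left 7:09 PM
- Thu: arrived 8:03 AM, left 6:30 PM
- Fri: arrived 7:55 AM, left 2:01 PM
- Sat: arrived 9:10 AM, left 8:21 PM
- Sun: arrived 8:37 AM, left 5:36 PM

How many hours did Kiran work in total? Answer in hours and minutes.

47 h 55 min

Tue: 8:39 AM–3:27 PM = 6 h 48 min; less 45 min break → 6 h 3 min
Wed: 10:15 AM–7:09 PM = 8 h 54 min; less 45 min break → 8 h 9 min
Thu: 8:03 AM–6:30 PM = 10 h 27 min; less 45 min break → 9 h 42 min
Fri: 7:55 AM–2:01 PM = 6 h 6 min; less 45 min break → 5 h 21 min
Sat: 9:10 AM–8:21 PM = 11 h 11 min; less 45 min break → 10 h 26 min
Sun: 8:37 AM–5:36 PM = 8 h 59 min; less 45 min break → 8 h 14 min
Total: 6 h 3 min + 8 h 9 min + 9 h 42 min + 5 h 21 min + 10 h 26 min + 8 h 14 min = 47 h 55 min.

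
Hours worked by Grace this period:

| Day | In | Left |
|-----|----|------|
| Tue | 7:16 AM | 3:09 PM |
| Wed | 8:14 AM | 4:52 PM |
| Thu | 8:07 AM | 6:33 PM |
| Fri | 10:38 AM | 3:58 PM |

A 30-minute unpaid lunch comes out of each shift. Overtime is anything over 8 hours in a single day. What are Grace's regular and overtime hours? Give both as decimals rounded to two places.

Tue: 7:16 AM–3:09 PM = 7 h 53 min; less 30 min break → 7 h 23 min
Wed: 8:14 AM–4:52 PM = 8 h 38 min; less 30 min break → 8 h 8 min
Thu: 8:07 AM–6:33 PM = 10 h 26 min; less 30 min break → 9 h 56 min
Fri: 10:38 AM–3:58 PM = 5 h 20 min; less 30 min break → 4 h 50 min
Tue reg 7 h 23 min / OT 0 h 0 min; Wed reg 8 h 0 min / OT 0 h 8 min; Thu reg 8 h 0 min / OT 1 h 56 min; Fri reg 4 h 50 min / OT 0 h 0 min.
Totals: regular 28 h 13 min, overtime 2 h 4 min.

Regular 28.22 hours, overtime 2.07 hours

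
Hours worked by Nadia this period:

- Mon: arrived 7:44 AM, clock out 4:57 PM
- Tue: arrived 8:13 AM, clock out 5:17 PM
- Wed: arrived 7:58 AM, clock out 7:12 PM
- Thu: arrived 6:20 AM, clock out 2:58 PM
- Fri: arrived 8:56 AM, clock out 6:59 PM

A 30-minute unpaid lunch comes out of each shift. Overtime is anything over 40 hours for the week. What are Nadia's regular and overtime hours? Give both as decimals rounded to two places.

Regular 40.00 hours, overtime 5.70 hours

Mon: 7:44 AM–4:57 PM = 9 h 13 min; less 30 min break → 8 h 43 min
Tue: 8:13 AM–5:17 PM = 9 h 4 min; less 30 min break → 8 h 34 min
Wed: 7:58 AM–7:12 PM = 11 h 14 min; less 30 min break → 10 h 44 min
Thu: 6:20 AM–2:58 PM = 8 h 38 min; less 30 min break → 8 h 8 min
Fri: 8:56 AM–6:59 PM = 10 h 3 min; less 30 min break → 9 h 33 min
Total worked: 45 h 42 min = 45.70 h.
Threshold 40 h → overtime 5 h 42 min, regular 40 h 0 min.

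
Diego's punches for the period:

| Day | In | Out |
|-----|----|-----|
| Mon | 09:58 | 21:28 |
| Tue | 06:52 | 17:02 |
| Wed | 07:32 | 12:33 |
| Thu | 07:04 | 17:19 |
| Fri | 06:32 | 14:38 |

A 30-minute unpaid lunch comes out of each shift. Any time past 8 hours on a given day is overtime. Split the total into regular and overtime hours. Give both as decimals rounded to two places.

Mon: 09:58–21:28 = 11 h 30 min; less 30 min break → 11 h 0 min
Tue: 06:52–17:02 = 10 h 10 min; less 30 min break → 9 h 40 min
Wed: 07:32–12:33 = 5 h 1 min; less 30 min break → 4 h 31 min
Thu: 07:04–17:19 = 10 h 15 min; less 30 min break → 9 h 45 min
Fri: 06:32–14:38 = 8 h 6 min; less 30 min break → 7 h 36 min
Mon reg 8 h 0 min / OT 3 h 0 min; Tue reg 8 h 0 min / OT 1 h 40 min; Wed reg 4 h 31 min / OT 0 h 0 min; Thu reg 8 h 0 min / OT 1 h 45 min; Fri reg 7 h 36 min / OT 0 h 0 min.
Totals: regular 36 h 7 min, overtime 6 h 25 min.

Regular 36.12 hours, overtime 6.42 hours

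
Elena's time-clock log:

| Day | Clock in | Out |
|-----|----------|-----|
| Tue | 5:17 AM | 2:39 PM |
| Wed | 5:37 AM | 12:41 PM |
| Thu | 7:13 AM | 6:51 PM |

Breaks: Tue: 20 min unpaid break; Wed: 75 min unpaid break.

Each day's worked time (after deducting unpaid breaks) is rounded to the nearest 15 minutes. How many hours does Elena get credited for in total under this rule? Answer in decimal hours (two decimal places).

26.50 hours

Tue: 5:17 AM–2:39 PM = 9 h 22 min − 20 min = 9 h 2 min → rounds to 9 h 0 min
Wed: 5:37 AM–12:41 PM = 7 h 4 min − 75 min = 5 h 49 min → rounds to 5 h 45 min
Thu: 7:13 AM–6:51 PM = 11 h 38 min → rounds to 11 h 45 min
Total credited: 26 h 30 min.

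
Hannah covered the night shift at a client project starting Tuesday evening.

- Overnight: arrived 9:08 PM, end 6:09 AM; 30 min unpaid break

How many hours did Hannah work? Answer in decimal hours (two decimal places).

Overnight: 9:08 PM → midnight = 2 h 52 min; midnight → 6:09 AM = 6 h 9 min; span 9 h 1 min; less 30 min break → 8 h 31 min

8.52 hours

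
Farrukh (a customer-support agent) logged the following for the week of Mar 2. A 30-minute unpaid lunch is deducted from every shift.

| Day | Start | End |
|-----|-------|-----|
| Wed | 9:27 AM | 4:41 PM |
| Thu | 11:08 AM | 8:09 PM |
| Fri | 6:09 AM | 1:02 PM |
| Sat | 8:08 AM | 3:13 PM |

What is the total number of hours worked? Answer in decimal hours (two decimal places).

28.22 hours

Wed: 9:27 AM–4:41 PM = 7 h 14 min; less 30 min break → 6 h 44 min
Thu: 11:08 AM–8:09 PM = 9 h 1 min; less 30 min break → 8 h 31 min
Fri: 6:09 AM–1:02 PM = 6 h 53 min; less 30 min break → 6 h 23 min
Sat: 8:08 AM–3:13 PM = 7 h 5 min; less 30 min break → 6 h 35 min
Total: 6 h 44 min + 8 h 31 min + 6 h 23 min + 6 h 35 min = 28 h 13 min.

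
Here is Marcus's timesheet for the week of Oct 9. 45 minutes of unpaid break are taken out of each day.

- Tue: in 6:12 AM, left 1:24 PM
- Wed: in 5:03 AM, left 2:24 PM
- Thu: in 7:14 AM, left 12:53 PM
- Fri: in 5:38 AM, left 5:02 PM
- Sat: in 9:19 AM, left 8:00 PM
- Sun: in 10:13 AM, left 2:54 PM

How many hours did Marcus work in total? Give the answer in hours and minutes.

Tue: 6:12 AM–1:24 PM = 7 h 12 min; less 45 min break → 6 h 27 min
Wed: 5:03 AM–2:24 PM = 9 h 21 min; less 45 min break → 8 h 36 min
Thu: 7:14 AM–12:53 PM = 5 h 39 min; less 45 min break → 4 h 54 min
Fri: 5:38 AM–5:02 PM = 11 h 24 min; less 45 min break → 10 h 39 min
Sat: 9:19 AM–8:00 PM = 10 h 41 min; less 45 min break → 9 h 56 min
Sun: 10:13 AM–2:54 PM = 4 h 41 min; less 45 min break → 3 h 56 min
Total: 6 h 27 min + 8 h 36 min + 4 h 54 min + 10 h 39 min + 9 h 56 min + 3 h 56 min = 44 h 28 min.

44 h 28 min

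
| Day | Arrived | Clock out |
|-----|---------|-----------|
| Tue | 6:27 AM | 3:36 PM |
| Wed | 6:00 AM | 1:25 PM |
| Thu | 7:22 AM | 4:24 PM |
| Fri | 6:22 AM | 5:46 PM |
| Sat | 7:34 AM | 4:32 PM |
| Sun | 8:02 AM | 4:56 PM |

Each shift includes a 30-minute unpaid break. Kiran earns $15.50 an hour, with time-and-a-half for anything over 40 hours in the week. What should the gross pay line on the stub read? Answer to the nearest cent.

$895.90

Tue: 6:27 AM–3:36 PM = 9 h 9 min; less 30 min break → 8 h 39 min
Wed: 6:00 AM–1:25 PM = 7 h 25 min; less 30 min break → 6 h 55 min
Thu: 7:22 AM–4:24 PM = 9 h 2 min; less 30 min break → 8 h 32 min
Fri: 6:22 AM–5:46 PM = 11 h 24 min; less 30 min break → 10 h 54 min
Sat: 7:34 AM–4:32 PM = 8 h 58 min; less 30 min break → 8 h 28 min
Sun: 8:02 AM–4:56 PM = 8 h 54 min; less 30 min break → 8 h 24 min
Total worked: 51 h 52 min = 3112 min.
Regular 40 h 0 min = 2400 min at $15.50/h; overtime 11 h 52 min = 712 min at $23.25/h.
Pay = (2400 × $15.50 + 712 × $23.25) ÷ 60 = $895.90.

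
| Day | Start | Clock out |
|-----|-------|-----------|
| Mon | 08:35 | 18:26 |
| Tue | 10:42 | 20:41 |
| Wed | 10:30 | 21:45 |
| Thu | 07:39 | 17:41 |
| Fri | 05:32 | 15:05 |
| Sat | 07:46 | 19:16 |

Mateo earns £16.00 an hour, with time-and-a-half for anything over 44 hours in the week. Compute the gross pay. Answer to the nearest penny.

Mon: 08:35–18:26 = 9 h 51 min
Tue: 10:42–20:41 = 9 h 59 min
Wed: 10:30–21:45 = 11 h 15 min
Thu: 07:39–17:41 = 10 h 2 min
Fri: 05:32–15:05 = 9 h 33 min
Sat: 07:46–19:16 = 11 h 30 min
Total worked: 62 h 10 min = 3730 min.
Regular 44 h 0 min = 2640 min at £16.00/h; overtime 18 h 10 min = 1090 min at £24.00/h.
Pay = (2640 × £16.00 + 1090 × £24.00) ÷ 60 = £1140.00.

£1140.00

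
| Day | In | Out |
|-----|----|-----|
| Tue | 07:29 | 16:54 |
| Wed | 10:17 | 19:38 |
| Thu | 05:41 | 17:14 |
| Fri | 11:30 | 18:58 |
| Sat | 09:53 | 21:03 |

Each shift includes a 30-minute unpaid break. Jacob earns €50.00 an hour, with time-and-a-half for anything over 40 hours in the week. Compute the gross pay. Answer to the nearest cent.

€2483.75

Tue: 07:29–16:54 = 9 h 25 min; less 30 min break → 8 h 55 min
Wed: 10:17–19:38 = 9 h 21 min; less 30 min break → 8 h 51 min
Thu: 05:41–17:14 = 11 h 33 min; less 30 min break → 11 h 3 min
Fri: 11:30–18:58 = 7 h 28 min; less 30 min break → 6 h 58 min
Sat: 09:53–21:03 = 11 h 10 min; less 30 min break → 10 h 40 min
Total worked: 46 h 27 min = 2787 min.
Regular 40 h 0 min = 2400 min at €50.00/h; overtime 6 h 27 min = 387 min at €75.00/h.
Pay = (2400 × €50.00 + 387 × €75.00) ÷ 60 = €2483.75.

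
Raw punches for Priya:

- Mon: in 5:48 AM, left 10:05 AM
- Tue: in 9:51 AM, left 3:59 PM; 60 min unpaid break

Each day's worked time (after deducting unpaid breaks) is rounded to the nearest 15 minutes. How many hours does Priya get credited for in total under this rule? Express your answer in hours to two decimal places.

9.50 hours

Mon: 5:48 AM–10:05 AM = 4 h 17 min → rounds to 4 h 15 min
Tue: 9:51 AM–3:59 PM = 6 h 8 min − 60 min = 5 h 8 min → rounds to 5 h 15 min
Total credited: 9 h 30 min.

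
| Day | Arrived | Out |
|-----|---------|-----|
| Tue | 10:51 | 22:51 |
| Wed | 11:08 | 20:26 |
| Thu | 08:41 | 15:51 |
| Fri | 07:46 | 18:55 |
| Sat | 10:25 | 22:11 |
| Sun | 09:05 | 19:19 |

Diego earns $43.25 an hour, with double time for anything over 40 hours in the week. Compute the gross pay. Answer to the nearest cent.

Tue: 10:51–22:51 = 12 h 0 min
Wed: 11:08–20:26 = 9 h 18 min
Thu: 08:41–15:51 = 7 h 10 min
Fri: 07:46–18:55 = 11 h 9 min
Sat: 10:25–22:11 = 11 h 46 min
Sun: 09:05–19:19 = 10 h 14 min
Total worked: 61 h 37 min = 3697 min.
Regular 40 h 0 min = 2400 min at $43.25/h; overtime 21 h 37 min = 1297 min at $86.50/h.
Pay = (2400 × $43.25 + 1297 × $86.50) ÷ 60 = $3599.84.

$3599.84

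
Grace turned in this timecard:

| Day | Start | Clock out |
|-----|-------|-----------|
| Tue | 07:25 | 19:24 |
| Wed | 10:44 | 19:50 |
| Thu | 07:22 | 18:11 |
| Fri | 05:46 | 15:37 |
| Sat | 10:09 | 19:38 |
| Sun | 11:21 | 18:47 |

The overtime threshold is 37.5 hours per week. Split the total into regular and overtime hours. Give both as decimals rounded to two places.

Regular 37.50 hours, overtime 21.17 hours

Tue: 07:25–19:24 = 11 h 59 min
Wed: 10:44–19:50 = 9 h 6 min
Thu: 07:22–18:11 = 10 h 49 min
Fri: 05:46–15:37 = 9 h 51 min
Sat: 10:09–19:38 = 9 h 29 min
Sun: 11:21–18:47 = 7 h 26 min
Total worked: 58 h 40 min = 58.67 h.
Threshold 37.5 h → overtime 21 h 10 min, regular 37 h 30 min.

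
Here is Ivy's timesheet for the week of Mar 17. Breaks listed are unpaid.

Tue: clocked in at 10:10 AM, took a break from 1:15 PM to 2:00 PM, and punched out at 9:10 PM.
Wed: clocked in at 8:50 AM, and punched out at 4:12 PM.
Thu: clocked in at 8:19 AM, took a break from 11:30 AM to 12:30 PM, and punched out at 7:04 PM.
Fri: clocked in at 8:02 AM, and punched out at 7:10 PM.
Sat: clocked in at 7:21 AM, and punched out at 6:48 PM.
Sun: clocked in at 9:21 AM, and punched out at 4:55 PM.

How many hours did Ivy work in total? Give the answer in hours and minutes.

57 h 31 min

Tue: 10:10 AM–9:10 PM = 11 h 0 min; less 45 min break → 10 h 15 min
Wed: 8:50 AM–4:12 PM = 7 h 22 min
Thu: 8:19 AM–7:04 PM = 10 h 45 min; less 60 min break → 9 h 45 min
Fri: 8:02 AM–7:10 PM = 11 h 8 min
Sat: 7:21 AM–6:48 PM = 11 h 27 min
Sun: 9:21 AM–4:55 PM = 7 h 34 min
Total: 10 h 15 min + 7 h 22 min + 9 h 45 min + 11 h 8 min + 11 h 27 min + 7 h 34 min = 57 h 31 min.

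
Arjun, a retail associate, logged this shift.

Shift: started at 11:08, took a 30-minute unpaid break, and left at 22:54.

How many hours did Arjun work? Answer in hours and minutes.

11 h 16 min

Shift: 11:08–22:54 = 11 h 46 min; less 30 min break → 11 h 16 min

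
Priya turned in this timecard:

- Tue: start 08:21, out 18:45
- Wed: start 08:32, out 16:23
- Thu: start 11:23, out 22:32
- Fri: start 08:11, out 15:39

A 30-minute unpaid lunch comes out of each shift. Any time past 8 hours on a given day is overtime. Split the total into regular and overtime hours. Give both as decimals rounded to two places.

Regular 30.32 hours, overtime 4.55 hours

Tue: 08:21–18:45 = 10 h 24 min; less 30 min break → 9 h 54 min
Wed: 08:32–16:23 = 7 h 51 min; less 30 min break → 7 h 21 min
Thu: 11:23–22:32 = 11 h 9 min; less 30 min break → 10 h 39 min
Fri: 08:11–15:39 = 7 h 28 min; less 30 min break → 6 h 58 min
Tue reg 8 h 0 min / OT 1 h 54 min; Wed reg 7 h 21 min / OT 0 h 0 min; Thu reg 8 h 0 min / OT 2 h 39 min; Fri reg 6 h 58 min / OT 0 h 0 min.
Totals: regular 30 h 19 min, overtime 4 h 33 min.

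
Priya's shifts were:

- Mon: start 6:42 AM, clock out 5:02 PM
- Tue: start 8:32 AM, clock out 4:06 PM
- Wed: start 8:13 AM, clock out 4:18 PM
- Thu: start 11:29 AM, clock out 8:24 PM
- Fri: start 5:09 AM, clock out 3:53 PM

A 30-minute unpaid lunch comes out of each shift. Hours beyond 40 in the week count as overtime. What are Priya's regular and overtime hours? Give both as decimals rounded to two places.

Regular 40.00 hours, overtime 3.13 hours

Mon: 6:42 AM–5:02 PM = 10 h 20 min; less 30 min break → 9 h 50 min
Tue: 8:32 AM–4:06 PM = 7 h 34 min; less 30 min break → 7 h 4 min
Wed: 8:13 AM–4:18 PM = 8 h 5 min; less 30 min break → 7 h 35 min
Thu: 11:29 AM–8:24 PM = 8 h 55 min; less 30 min break → 8 h 25 min
Fri: 5:09 AM–3:53 PM = 10 h 44 min; less 30 min break → 10 h 14 min
Total worked: 43 h 8 min = 43.13 h.
Threshold 40 h → overtime 3 h 8 min, regular 40 h 0 min.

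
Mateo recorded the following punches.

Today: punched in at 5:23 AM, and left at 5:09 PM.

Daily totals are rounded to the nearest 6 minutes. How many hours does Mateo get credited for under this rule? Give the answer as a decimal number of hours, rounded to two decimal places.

Today: 5:23 AM–5:09 PM = 11 h 46 min → rounds to 11 h 48 min

11.80 hours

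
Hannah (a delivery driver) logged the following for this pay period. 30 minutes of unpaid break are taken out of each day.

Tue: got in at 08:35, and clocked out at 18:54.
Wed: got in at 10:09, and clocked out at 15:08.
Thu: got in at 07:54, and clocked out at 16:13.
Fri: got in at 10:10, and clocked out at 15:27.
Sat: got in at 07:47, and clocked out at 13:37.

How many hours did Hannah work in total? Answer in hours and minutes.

32 h 14 min

Tue: 08:35–18:54 = 10 h 19 min; less 30 min break → 9 h 49 min
Wed: 10:09–15:08 = 4 h 59 min; less 30 min break → 4 h 29 min
Thu: 07:54–16:13 = 8 h 19 min; less 30 min break → 7 h 49 min
Fri: 10:10–15:27 = 5 h 17 min; less 30 min break → 4 h 47 min
Sat: 07:47–13:37 = 5 h 50 min; less 30 min break → 5 h 20 min
Total: 9 h 49 min + 4 h 29 min + 7 h 49 min + 4 h 47 min + 5 h 20 min = 32 h 14 min.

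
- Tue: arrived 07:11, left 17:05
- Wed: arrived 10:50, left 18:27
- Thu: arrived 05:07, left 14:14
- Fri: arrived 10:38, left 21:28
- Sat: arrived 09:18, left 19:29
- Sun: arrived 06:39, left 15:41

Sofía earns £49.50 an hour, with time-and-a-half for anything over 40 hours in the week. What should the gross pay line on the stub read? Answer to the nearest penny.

£3218.74

Tue: 07:11–17:05 = 9 h 54 min
Wed: 10:50–18:27 = 7 h 37 min
Thu: 05:07–14:14 = 9 h 7 min
Fri: 10:38–21:28 = 10 h 50 min
Sat: 09:18–19:29 = 10 h 11 min
Sun: 06:39–15:41 = 9 h 2 min
Total worked: 56 h 41 min = 3401 min.
Regular 40 h 0 min = 2400 min at £49.50/h; overtime 16 h 41 min = 1001 min at £74.25/h.
Pay = (2400 × £49.50 + 1001 × £74.25) ÷ 60 = £3218.74.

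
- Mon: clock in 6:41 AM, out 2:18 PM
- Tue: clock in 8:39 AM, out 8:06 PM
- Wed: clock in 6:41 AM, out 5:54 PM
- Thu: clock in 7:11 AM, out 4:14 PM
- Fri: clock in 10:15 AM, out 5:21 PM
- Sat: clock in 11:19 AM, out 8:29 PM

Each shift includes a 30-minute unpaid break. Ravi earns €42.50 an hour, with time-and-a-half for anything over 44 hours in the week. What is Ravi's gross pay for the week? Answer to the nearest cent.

€2418.25

Mon: 6:41 AM–2:18 PM = 7 h 37 min; less 30 min break → 7 h 7 min
Tue: 8:39 AM–8:06 PM = 11 h 27 min; less 30 min break → 10 h 57 min
Wed: 6:41 AM–5:54 PM = 11 h 13 min; less 30 min break → 10 h 43 min
Thu: 7:11 AM–4:14 PM = 9 h 3 min; less 30 min break → 8 h 33 min
Fri: 10:15 AM–5:21 PM = 7 h 6 min; less 30 min break → 6 h 36 min
Sat: 11:19 AM–8:29 PM = 9 h 10 min; less 30 min break → 8 h 40 min
Total worked: 52 h 36 min = 3156 min.
Regular 44 h 0 min = 2640 min at €42.50/h; overtime 8 h 36 min = 516 min at €63.75/h.
Pay = (2640 × €42.50 + 516 × €63.75) ÷ 60 = €2418.25.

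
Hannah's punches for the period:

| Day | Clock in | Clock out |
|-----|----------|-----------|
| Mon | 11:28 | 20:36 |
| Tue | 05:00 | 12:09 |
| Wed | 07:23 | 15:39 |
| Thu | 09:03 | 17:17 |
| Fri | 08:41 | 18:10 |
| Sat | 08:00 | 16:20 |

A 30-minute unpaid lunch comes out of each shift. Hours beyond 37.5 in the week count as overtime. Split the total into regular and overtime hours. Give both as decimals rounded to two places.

Mon: 11:28–20:36 = 9 h 8 min; less 30 min break → 8 h 38 min
Tue: 05:00–12:09 = 7 h 9 min; less 30 min break → 6 h 39 min
Wed: 07:23–15:39 = 8 h 16 min; less 30 min break → 7 h 46 min
Thu: 09:03–17:17 = 8 h 14 min; less 30 min break → 7 h 44 min
Fri: 08:41–18:10 = 9 h 29 min; less 30 min break → 8 h 59 min
Sat: 08:00–16:20 = 8 h 20 min; less 30 min break → 7 h 50 min
Total worked: 47 h 36 min = 47.60 h.
Threshold 37.5 h → overtime 10 h 6 min, regular 37 h 30 min.

Regular 37.50 hours, overtime 10.10 hours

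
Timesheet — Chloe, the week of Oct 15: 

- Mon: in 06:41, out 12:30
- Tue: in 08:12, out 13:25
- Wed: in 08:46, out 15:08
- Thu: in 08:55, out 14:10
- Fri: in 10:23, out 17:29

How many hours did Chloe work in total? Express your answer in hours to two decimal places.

Mon: 06:41–12:30 = 5 h 49 min
Tue: 08:12–13:25 = 5 h 13 min
Wed: 08:46–15:08 = 6 h 22 min
Thu: 08:55–14:10 = 5 h 15 min
Fri: 10:23–17:29 = 7 h 6 min
Total: 5 h 49 min + 5 h 13 min + 6 h 22 min + 5 h 15 min + 7 h 6 min = 29 h 45 min.

29.75 hours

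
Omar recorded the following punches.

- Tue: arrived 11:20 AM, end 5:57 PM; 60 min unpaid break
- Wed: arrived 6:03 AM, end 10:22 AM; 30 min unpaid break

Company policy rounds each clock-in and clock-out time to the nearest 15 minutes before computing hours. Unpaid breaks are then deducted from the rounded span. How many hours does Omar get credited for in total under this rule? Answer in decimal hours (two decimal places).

9.50 hours

Tue: in 11:20 AM→11:15 AM, out 5:57 PM→6:00 PM; 6 h 45 min − 60 min = 5 h 45 min
Wed: in 6:03 AM→6:00 AM, out 10:22 AM→10:15 AM; 4 h 15 min − 30 min = 3 h 45 min
Total credited: 9 h 30 min.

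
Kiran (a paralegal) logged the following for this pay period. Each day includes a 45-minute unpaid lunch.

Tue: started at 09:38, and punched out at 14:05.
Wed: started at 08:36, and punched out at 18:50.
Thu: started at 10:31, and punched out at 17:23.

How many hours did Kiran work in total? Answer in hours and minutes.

19 h 18 min

Tue: 09:38–14:05 = 4 h 27 min; less 45 min break → 3 h 42 min
Wed: 08:36–18:50 = 10 h 14 min; less 45 min break → 9 h 29 min
Thu: 10:31–17:23 = 6 h 52 min; less 45 min break → 6 h 7 min
Total: 3 h 42 min + 9 h 29 min + 6 h 7 min = 19 h 18 min.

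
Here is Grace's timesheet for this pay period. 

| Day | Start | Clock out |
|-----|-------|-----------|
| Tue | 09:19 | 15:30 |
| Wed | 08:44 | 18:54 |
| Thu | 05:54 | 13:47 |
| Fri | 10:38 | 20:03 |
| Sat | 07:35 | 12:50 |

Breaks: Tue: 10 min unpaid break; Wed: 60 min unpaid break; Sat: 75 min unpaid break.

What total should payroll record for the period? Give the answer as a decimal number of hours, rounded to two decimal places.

36.48 hours

Tue: 09:19–15:30 = 6 h 11 min; less 10 min break → 6 h 1 min
Wed: 08:44–18:54 = 10 h 10 min; less 60 min break → 9 h 10 min
Thu: 05:54–13:47 = 7 h 53 min
Fri: 10:38–20:03 = 9 h 25 min
Sat: 07:35–12:50 = 5 h 15 min; less 75 min break → 4 h 0 min
Total: 6 h 1 min + 9 h 10 min + 7 h 53 min + 9 h 25 min + 4 h 0 min = 36 h 29 min.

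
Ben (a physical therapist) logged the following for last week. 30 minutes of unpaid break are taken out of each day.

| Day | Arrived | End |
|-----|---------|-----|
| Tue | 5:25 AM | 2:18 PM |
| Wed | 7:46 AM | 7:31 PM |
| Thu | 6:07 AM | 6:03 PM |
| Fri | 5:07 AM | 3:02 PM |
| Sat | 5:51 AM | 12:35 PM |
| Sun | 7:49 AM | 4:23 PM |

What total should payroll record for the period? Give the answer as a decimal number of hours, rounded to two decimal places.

54.78 hours

Tue: 5:25 AM–2:18 PM = 8 h 53 min; less 30 min break → 8 h 23 min
Wed: 7:46 AM–7:31 PM = 11 h 45 min; less 30 min break → 11 h 15 min
Thu: 6:07 AM–6:03 PM = 11 h 56 min; less 30 min break → 11 h 26 min
Fri: 5:07 AM–3:02 PM = 9 h 55 min; less 30 min break → 9 h 25 min
Sat: 5:51 AM–12:35 PM = 6 h 44 min; less 30 min break → 6 h 14 min
Sun: 7:49 AM–4:23 PM = 8 h 34 min; less 30 min break → 8 h 4 min
Total: 8 h 23 min + 11 h 15 min + 11 h 26 min + 9 h 25 min + 6 h 14 min + 8 h 4 min = 54 h 47 min.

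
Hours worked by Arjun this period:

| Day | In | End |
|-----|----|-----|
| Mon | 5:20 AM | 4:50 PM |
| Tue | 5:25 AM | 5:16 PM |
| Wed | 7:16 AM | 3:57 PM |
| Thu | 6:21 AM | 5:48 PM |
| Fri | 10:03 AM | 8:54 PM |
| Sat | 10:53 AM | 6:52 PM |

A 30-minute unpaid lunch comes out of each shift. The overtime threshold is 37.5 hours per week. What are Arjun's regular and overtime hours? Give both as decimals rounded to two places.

Mon: 5:20 AM–4:50 PM = 11 h 30 min; less 30 min break → 11 h 0 min
Tue: 5:25 AM–5:16 PM = 11 h 51 min; less 30 min break → 11 h 21 min
Wed: 7:16 AM–3:57 PM = 8 h 41 min; less 30 min break → 8 h 11 min
Thu: 6:21 AM–5:48 PM = 11 h 27 min; less 30 min break → 10 h 57 min
Fri: 10:03 AM–8:54 PM = 10 h 51 min; less 30 min break → 10 h 21 min
Sat: 10:53 AM–6:52 PM = 7 h 59 min; less 30 min break → 7 h 29 min
Total worked: 59 h 19 min = 59.32 h.
Threshold 37.5 h → overtime 21 h 49 min, regular 37 h 30 min.

Regular 37.50 hours, overtime 21.82 hours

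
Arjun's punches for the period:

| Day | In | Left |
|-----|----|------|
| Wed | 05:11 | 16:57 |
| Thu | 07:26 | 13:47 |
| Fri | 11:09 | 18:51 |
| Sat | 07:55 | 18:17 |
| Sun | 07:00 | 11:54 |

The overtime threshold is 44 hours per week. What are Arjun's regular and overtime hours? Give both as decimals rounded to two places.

Wed: 05:11–16:57 = 11 h 46 min
Thu: 07:26–13:47 = 6 h 21 min
Fri: 11:09–18:51 = 7 h 42 min
Sat: 07:55–18:17 = 10 h 22 min
Sun: 07:00–11:54 = 4 h 54 min
Total worked: 41 h 5 min = 41.08 h.
Threshold 44 h → overtime 0 h 0 min, regular 41 h 5 min.

Regular 41.08 hours, overtime 0.00 hours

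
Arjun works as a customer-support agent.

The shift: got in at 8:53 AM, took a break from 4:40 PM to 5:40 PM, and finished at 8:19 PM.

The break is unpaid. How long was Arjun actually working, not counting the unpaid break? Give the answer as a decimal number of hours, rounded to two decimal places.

10.43 hours

The shift: 8:53 AM–8:19 PM = 11 h 26 min; less 60 min break → 10 h 26 min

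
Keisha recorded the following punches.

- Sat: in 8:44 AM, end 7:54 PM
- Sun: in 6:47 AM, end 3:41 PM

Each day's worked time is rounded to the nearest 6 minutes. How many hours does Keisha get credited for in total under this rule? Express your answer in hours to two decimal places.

Sat: 8:44 AM–7:54 PM = 11 h 10 min → rounds to 11 h 12 min
Sun: 6:47 AM–3:41 PM = 8 h 54 min → rounds to 8 h 54 min
Total credited: 20 h 6 min.

20.10 hours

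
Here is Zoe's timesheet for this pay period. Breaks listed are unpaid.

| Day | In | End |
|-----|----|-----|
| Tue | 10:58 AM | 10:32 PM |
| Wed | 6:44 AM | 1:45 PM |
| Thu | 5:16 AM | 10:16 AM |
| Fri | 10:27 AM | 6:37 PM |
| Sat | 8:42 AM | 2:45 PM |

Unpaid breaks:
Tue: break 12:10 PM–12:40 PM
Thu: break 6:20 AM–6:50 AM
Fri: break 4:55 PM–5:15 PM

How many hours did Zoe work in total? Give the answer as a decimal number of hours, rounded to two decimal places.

Tue: 10:58 AM–10:32 PM = 11 h 34 min; less 30 min break → 11 h 4 min
Wed: 6:44 AM–1:45 PM = 7 h 1 min
Thu: 5:16 AM–10:16 AM = 5 h 0 min; less 30 min break → 4 h 30 min
Fri: 10:27 AM–6:37 PM = 8 h 10 min; less 20 min break → 7 h 50 min
Sat: 8:42 AM–2:45 PM = 6 h 3 min
Total: 11 h 4 min + 7 h 1 min + 4 h 30 min + 7 h 50 min + 6 h 3 min = 36 h 28 min.

36.47 hours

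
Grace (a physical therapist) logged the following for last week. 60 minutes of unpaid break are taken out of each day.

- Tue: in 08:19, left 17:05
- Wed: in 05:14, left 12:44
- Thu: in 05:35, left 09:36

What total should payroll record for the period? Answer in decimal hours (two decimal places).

Tue: 08:19–17:05 = 8 h 46 min; less 60 min break → 7 h 46 min
Wed: 05:14–12:44 = 7 h 30 min; less 60 min break → 6 h 30 min
Thu: 05:35–09:36 = 4 h 1 min; less 60 min break → 3 h 1 min
Total: 7 h 46 min + 6 h 30 min + 3 h 1 min = 17 h 17 min.

17.28 hours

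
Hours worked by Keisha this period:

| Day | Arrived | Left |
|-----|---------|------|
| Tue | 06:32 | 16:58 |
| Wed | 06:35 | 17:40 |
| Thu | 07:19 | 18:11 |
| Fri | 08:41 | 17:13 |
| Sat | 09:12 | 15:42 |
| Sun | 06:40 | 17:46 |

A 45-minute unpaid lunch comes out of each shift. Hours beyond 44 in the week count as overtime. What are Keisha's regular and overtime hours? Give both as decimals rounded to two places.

Regular 44.00 hours, overtime 10.02 hours

Tue: 06:32–16:58 = 10 h 26 min; less 45 min break → 9 h 41 min
Wed: 06:35–17:40 = 11 h 5 min; less 45 min break → 10 h 20 min
Thu: 07:19–18:11 = 10 h 52 min; less 45 min break → 10 h 7 min
Fri: 08:41–17:13 = 8 h 32 min; less 45 min break → 7 h 47 min
Sat: 09:12–15:42 = 6 h 30 min; less 45 min break → 5 h 45 min
Sun: 06:40–17:46 = 11 h 6 min; less 45 min break → 10 h 21 min
Total worked: 54 h 1 min = 54.02 h.
Threshold 44 h → overtime 10 h 1 min, regular 44 h 0 min.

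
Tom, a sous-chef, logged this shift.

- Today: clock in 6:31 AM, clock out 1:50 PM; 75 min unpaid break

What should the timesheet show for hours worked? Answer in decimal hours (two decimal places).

Today: 6:31 AM–1:50 PM = 7 h 19 min; less 75 min break → 6 h 4 min

6.07 hours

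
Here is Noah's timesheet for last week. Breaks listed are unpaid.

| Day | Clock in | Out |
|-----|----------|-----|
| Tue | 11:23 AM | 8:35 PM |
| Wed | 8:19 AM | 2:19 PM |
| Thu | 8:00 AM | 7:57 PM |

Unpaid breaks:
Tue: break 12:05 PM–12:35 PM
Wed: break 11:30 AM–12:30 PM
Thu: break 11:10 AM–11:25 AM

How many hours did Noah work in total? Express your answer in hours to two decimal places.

25.40 hours

Tue: 11:23 AM–8:35 PM = 9 h 12 min; less 30 min break → 8 h 42 min
Wed: 8:19 AM–2:19 PM = 6 h 0 min; less 60 min break → 5 h 0 min
Thu: 8:00 AM–7:57 PM = 11 h 57 min; less 15 min break → 11 h 42 min
Total: 8 h 42 min + 5 h 0 min + 11 h 42 min = 25 h 24 min.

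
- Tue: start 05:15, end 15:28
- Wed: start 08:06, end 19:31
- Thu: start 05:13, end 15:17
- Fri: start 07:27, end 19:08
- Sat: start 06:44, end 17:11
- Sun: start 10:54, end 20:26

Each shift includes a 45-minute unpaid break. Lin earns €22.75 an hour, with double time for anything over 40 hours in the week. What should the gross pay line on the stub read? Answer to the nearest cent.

Tue: 05:15–15:28 = 10 h 13 min; less 45 min break → 9 h 28 min
Wed: 08:06–19:31 = 11 h 25 min; less 45 min break → 10 h 40 min
Thu: 05:13–15:17 = 10 h 4 min; less 45 min break → 9 h 19 min
Fri: 07:27–19:08 = 11 h 41 min; less 45 min break → 10 h 56 min
Sat: 06:44–17:11 = 10 h 27 min; less 45 min break → 9 h 42 min
Sun: 10:54–20:26 = 9 h 32 min; less 45 min break → 8 h 47 min
Total worked: 58 h 52 min = 3532 min.
Regular 40 h 0 min = 2400 min at €22.75/h; overtime 18 h 52 min = 1132 min at €45.50/h.
Pay = (2400 × €22.75 + 1132 × €45.50) ÷ 60 = €1768.43.

€1768.43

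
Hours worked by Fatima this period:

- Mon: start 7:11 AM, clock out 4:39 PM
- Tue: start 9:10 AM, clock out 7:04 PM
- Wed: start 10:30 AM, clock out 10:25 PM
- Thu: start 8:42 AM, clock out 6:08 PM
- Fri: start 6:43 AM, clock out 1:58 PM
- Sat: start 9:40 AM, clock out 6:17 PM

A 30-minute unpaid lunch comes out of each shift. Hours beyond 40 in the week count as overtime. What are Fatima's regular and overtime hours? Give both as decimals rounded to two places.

Regular 40.00 hours, overtime 13.58 hours

Mon: 7:11 AM–4:39 PM = 9 h 28 min; less 30 min break → 8 h 58 min
Tue: 9:10 AM–7:04 PM = 9 h 54 min; less 30 min break → 9 h 24 min
Wed: 10:30 AM–10:25 PM = 11 h 55 min; less 30 min break → 11 h 25 min
Thu: 8:42 AM–6:08 PM = 9 h 26 min; less 30 min break → 8 h 56 min
Fri: 6:43 AM–1:58 PM = 7 h 15 min; less 30 min break → 6 h 45 min
Sat: 9:40 AM–6:17 PM = 8 h 37 min; less 30 min break → 8 h 7 min
Total worked: 53 h 35 min = 53.58 h.
Threshold 40 h → overtime 13 h 35 min, regular 40 h 0 min.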